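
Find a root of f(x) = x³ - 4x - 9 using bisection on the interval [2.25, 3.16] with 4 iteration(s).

f(x) = x³ - 4x - 9
Initial interval: [2.25, 3.16]

Iteration 1:
  c_1 = (2.250000 + 3.160000)/2 = 2.705000
  f(c_1) = f(2.705000) = -0.027447
  f(a) × f(c) ≥ 0, new interval: [2.705000, 3.160000]
Iteration 2:
  c_2 = (2.705000 + 3.160000)/2 = 2.932500
  f(c_2) = f(2.932500) = 4.488199
  f(a) × f(c) < 0, new interval: [2.705000, 2.932500]
Iteration 3:
  c_3 = (2.705000 + 2.932500)/2 = 2.818750
  f(c_3) = f(2.818750) = 2.120960
  f(a) × f(c) < 0, new interval: [2.705000, 2.818750]
Iteration 4:
  c_4 = (2.705000 + 2.818750)/2 = 2.761875
  f(c_4) = f(2.761875) = 1.019954
  f(a) × f(c) < 0, new interval: [2.705000, 2.761875]

After 4 iteration(s), the approximation is c_4 = 2.761875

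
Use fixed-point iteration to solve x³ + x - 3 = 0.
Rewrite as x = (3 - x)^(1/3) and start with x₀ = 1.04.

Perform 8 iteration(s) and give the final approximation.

Equation: x³ + x - 3 = 0
Fixed-point form: x = (3 - x)^(1/3)
x₀ = 1.04

x_1 = g(1.040000) = 1.251465
x_2 = g(1.251465) = 1.204735
x_3 = g(1.204735) = 1.215373
x_4 = g(1.215373) = 1.212967
x_5 = g(1.212967) = 1.213512
x_6 = g(1.213512) = 1.213389
x_7 = g(1.213389) = 1.213417
x_8 = g(1.213417) = 1.213410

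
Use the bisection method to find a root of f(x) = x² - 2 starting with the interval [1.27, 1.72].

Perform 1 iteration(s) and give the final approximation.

f(x) = x² - 2
Initial interval: [1.27, 1.72]

Iteration 1:
  c_1 = (1.270000 + 1.720000)/2 = 1.495000
  f(c_1) = f(1.495000) = 0.235025
  f(a) × f(c) < 0, new interval: [1.270000, 1.495000]

After 1 iteration(s), the approximation is c_1 = 1.495000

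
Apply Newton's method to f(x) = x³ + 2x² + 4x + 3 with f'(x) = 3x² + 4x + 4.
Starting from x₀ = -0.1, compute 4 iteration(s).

f(x) = x³ + 2x² + 4x + 3
f'(x) = 3x² + 4x + 4
x₀ = -0.1

Newton-Raphson formula: x_{n+1} = x_n - f(x_n)/f'(x_n)

Iteration 1:
  f(-0.100000) = 2.619000
  f'(-0.100000) = 3.630000
  x_1 = -0.100000 - 2.619000/3.630000 = -0.821488
Iteration 2:
  f(-0.821488) = 0.509359
  f'(-0.821488) = 2.738575
  x_2 = -0.821488 - 0.509359/2.738575 = -1.007482
Iteration 3:
  f(-1.007482) = -0.022502
  f'(-1.007482) = 3.015132
  x_3 = -1.007482 - (-0.022502)/3.015132 = -1.000019
Iteration 4:
  f(-1.000019) = -0.000057
  f'(-1.000019) = 3.000038
  x_4 = -1.000019 - (-0.000057)/3.000038 = -1.000000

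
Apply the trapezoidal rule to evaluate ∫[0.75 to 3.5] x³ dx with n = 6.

f(x) = x³
a = 0.75, b = 3.5, n = 6
h = (b - a)/n = 0.458333

Trapezoidal rule: (h/2)[f(x₀) + 2f(x₁) + 2f(x₂) + ... + f(xₙ)]

x_0 = 0.7500, f(x_0) = 0.421875, coefficient = 1
x_1 = 1.2083, f(x_1) = 1.764251, coefficient = 2
x_2 = 1.6667, f(x_2) = 4.629630, coefficient = 2
x_3 = 2.1250, f(x_3) = 9.595703, coefficient = 2
x_4 = 2.5833, f(x_4) = 17.240162, coefficient = 2
x_5 = 3.0417, f(x_5) = 28.140697, coefficient = 2
x_6 = 3.5000, f(x_6) = 42.875000, coefficient = 1

I ≈ (0.458333/2) × 166.037760 = 38.050320
Exact value: 37.436523
Error: 0.613797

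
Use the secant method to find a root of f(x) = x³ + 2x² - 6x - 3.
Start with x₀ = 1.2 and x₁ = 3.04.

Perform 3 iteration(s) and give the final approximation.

f(x) = x³ + 2x² - 6x - 3
x₀ = 1.2, x₁ = 3.04

Secant formula: x_{n+1} = x_n - f(x_n)(x_n - x_{n-1})/(f(x_n) - f(x_{n-1}))

Iteration 1:
  f(1.200000) = -5.592000
  f(3.040000) = 25.337664
  x_2 = 3.040000 - 25.337664×(3.040000 - 1.200000)/(25.337664 - (-5.592000))
       = 1.532667
Iteration 2:
  f(3.040000) = 25.337664
  f(1.532667) = -3.897526
  x_3 = 1.532667 - (-3.897526)×(1.532667 - 3.040000)/(-3.897526 - 25.337664)
       = 1.733619
Iteration 3:
  f(1.532667) = -3.897526
  f(1.733619) = -2.180565
  x_4 = 1.733619 - (-2.180565)×(1.733619 - 1.532667)/(-2.180565 - (-3.897526))
       = 1.988831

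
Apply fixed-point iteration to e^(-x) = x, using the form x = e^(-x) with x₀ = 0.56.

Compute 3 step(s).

Equation: e^(-x) = x
Fixed-point form: x = e^(-x)
x₀ = 0.56

x_1 = g(0.560000) = 0.571209
x_2 = g(0.571209) = 0.564842
x_3 = g(0.564842) = 0.568450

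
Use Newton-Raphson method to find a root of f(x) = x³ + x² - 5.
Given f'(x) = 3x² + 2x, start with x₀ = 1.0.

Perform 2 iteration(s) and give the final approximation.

f(x) = x³ + x² - 5
f'(x) = 3x² + 2x
x₀ = 1.0

Newton-Raphson formula: x_{n+1} = x_n - f(x_n)/f'(x_n)

Iteration 1:
  f(1.000000) = -3.000000
  f'(1.000000) = 5.000000
  x_1 = 1.000000 - (-3.000000)/5.000000 = 1.600000
Iteration 2:
  f(1.600000) = 1.656000
  f'(1.600000) = 10.880000
  x_2 = 1.600000 - 1.656000/10.880000 = 1.447794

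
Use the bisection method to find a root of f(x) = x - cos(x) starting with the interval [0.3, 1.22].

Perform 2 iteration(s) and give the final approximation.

f(x) = x - cos(x)
Initial interval: [0.3, 1.22]

Iteration 1:
  c_1 = (0.300000 + 1.220000)/2 = 0.760000
  f(c_1) = f(0.760000) = 0.035164
  f(a) × f(c) < 0, new interval: [0.300000, 0.760000]
Iteration 2:
  c_2 = (0.300000 + 0.760000)/2 = 0.530000
  f(c_2) = f(0.530000) = -0.332807
  f(a) × f(c) ≥ 0, new interval: [0.530000, 0.760000]

After 2 iteration(s), the approximation is c_2 = 0.530000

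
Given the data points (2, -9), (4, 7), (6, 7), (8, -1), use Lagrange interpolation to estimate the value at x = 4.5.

Lagrange interpolation formula:
P(x) = Σ yᵢ × Lᵢ(x)
where Lᵢ(x) = Π_{j≠i} (x - xⱼ)/(xᵢ - xⱼ)

L_0(4.5) = (4.5 - 4)/(2 - 4) × (4.5 - 6)/(2 - 6) × (4.5 - 8)/(2 - 8) = -0.054688
L_1(4.5) = (4.5 - 2)/(4 - 2) × (4.5 - 6)/(4 - 6) × (4.5 - 8)/(4 - 8) = 0.820312
L_2(4.5) = (4.5 - 2)/(6 - 2) × (4.5 - 4)/(6 - 4) × (4.5 - 8)/(6 - 8) = 0.273438
L_3(4.5) = (4.5 - 2)/(8 - 2) × (4.5 - 4)/(8 - 4) × (4.5 - 6)/(8 - 6) = -0.039062

P(4.5) = (-9)×L_0(4.5) + 7×L_1(4.5) + 7×L_2(4.5) + (-1)×L_3(4.5)
P(4.5) = 8.187500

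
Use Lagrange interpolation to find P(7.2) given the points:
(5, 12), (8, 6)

Lagrange interpolation formula:
P(x) = Σ yᵢ × Lᵢ(x)
where Lᵢ(x) = Π_{j≠i} (x - xⱼ)/(xᵢ - xⱼ)

L_0(7.2) = (7.2 - 8)/(5 - 8) = 0.266667
L_1(7.2) = (7.2 - 5)/(8 - 5) = 0.733333

P(7.2) = 12×L_0(7.2) + 6×L_1(7.2)
P(7.2) = 7.600000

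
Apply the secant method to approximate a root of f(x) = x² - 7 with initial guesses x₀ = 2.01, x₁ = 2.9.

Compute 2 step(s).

f(x) = x² - 7
x₀ = 2.01, x₁ = 2.9

Secant formula: x_{n+1} = x_n - f(x_n)(x_n - x_{n-1})/(f(x_n) - f(x_{n-1}))

Iteration 1:
  f(2.010000) = -2.959900
  f(2.900000) = 1.410000
  x_2 = 2.900000 - 1.410000×(2.900000 - 2.010000)/(1.410000 - (-2.959900))
       = 2.612831
Iteration 2:
  f(2.900000) = 1.410000
  f(2.612831) = -0.173114
  x_3 = 2.612831 - (-0.173114)×(2.612831 - 2.900000)/(-0.173114 - 1.410000)
       = 2.644233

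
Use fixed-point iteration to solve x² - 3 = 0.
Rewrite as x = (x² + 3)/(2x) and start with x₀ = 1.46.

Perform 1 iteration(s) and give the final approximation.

Equation: x² - 3 = 0
Fixed-point form: x = (x² + 3)/(2x)
x₀ = 1.46

x_1 = g(1.460000) = 1.757397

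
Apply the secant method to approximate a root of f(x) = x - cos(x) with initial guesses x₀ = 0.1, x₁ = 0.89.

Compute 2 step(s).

f(x) = x - cos(x)
x₀ = 0.1, x₁ = 0.89

Secant formula: x_{n+1} = x_n - f(x_n)(x_n - x_{n-1})/(f(x_n) - f(x_{n-1}))

Iteration 1:
  f(0.100000) = -0.895004
  f(0.890000) = 0.260588
  x_2 = 0.890000 - 0.260588×(0.890000 - 0.100000)/(0.260588 - (-0.895004))
       = 0.711854
Iteration 2:
  f(0.890000) = 0.260588
  f(0.711854) = -0.045299
  x_3 = 0.711854 - (-0.045299)×(0.711854 - 0.890000)/(-0.045299 - 0.260588)
       = 0.738235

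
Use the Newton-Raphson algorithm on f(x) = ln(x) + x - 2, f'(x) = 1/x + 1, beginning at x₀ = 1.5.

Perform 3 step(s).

f(x) = ln(x) + x - 2
f'(x) = 1/x + 1
x₀ = 1.5

Newton-Raphson formula: x_{n+1} = x_n - f(x_n)/f'(x_n)

Iteration 1:
  f(1.500000) = -0.094535
  f'(1.500000) = 1.666667
  x_1 = 1.500000 - (-0.094535)/1.666667 = 1.556721
Iteration 2:
  f(1.556721) = -0.000697
  f'(1.556721) = 1.642376
  x_2 = 1.556721 - (-0.000697)/1.642376 = 1.557146
Iteration 3:
  f(1.557146) = 0.000000
  f'(1.557146) = 1.642201
  x_3 = 1.557146 - 0.000000/1.642201 = 1.557146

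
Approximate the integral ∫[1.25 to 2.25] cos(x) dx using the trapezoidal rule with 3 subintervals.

f(x) = cos(x)
a = 1.25, b = 2.25, n = 3
h = (b - a)/n = 0.333333

Trapezoidal rule: (h/2)[f(x₀) + 2f(x₁) + 2f(x₂) + ... + f(xₙ)]

x_0 = 1.2500, f(x_0) = 0.315322, coefficient = 1
x_1 = 1.5833, f(x_1) = -0.012537, coefficient = 2
x_2 = 1.9167, f(x_2) = -0.339016, coefficient = 2
x_3 = 2.2500, f(x_3) = -0.628174, coefficient = 1

I ≈ (0.333333/2) × -1.015956 = -0.169326
Exact value: -0.170911
Error: 0.001585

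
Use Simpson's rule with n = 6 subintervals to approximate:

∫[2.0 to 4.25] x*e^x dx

f(x) = x*e^x
a = 2.0, b = 4.25, n = 6
h = (b - a)/n = 0.375000

Simpson's rule: (h/3)[f(x₀) + 4f(x₁) + 2f(x₂) + ... + f(xₙ)]

x_0 = 2.0000, f(x_0) = 14.778112, coefficient = 1
x_1 = 2.3750, f(x_1) = 25.533656, coefficient = 4
x_2 = 2.7500, f(x_2) = 43.017238, coefficient = 2
x_3 = 3.1250, f(x_3) = 71.124672, coefficient = 4
x_4 = 3.5000, f(x_4) = 115.904082, coefficient = 2
x_5 = 3.8750, f(x_5) = 186.707956, coefficient = 4
x_6 = 4.2500, f(x_6) = 297.948002, coefficient = 1

I ≈ (0.375000/3) × 1764.033891 = 220.504236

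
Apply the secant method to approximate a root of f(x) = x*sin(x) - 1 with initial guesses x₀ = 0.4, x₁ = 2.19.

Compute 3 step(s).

f(x) = x*sin(x) - 1
x₀ = 0.4, x₁ = 2.19

Secant formula: x_{n+1} = x_n - f(x_n)(x_n - x_{n-1})/(f(x_n) - f(x_{n-1}))

Iteration 1:
  f(0.400000) = -0.844233
  f(2.190000) = 0.783407
  x_2 = 2.190000 - 0.783407×(2.190000 - 0.400000)/(0.783407 - (-0.844233))
       = 1.328447
Iteration 2:
  f(2.190000) = 0.783407
  f(1.328447) = 0.289625
  x_3 = 1.328447 - 0.289625×(1.328447 - 2.190000)/(0.289625 - 0.783407)
       = 0.823106
Iteration 3:
  f(1.328447) = 0.289625
  f(0.823106) = -0.396448
  x_4 = 0.823106 - (-0.396448)×(0.823106 - 1.328447)/(-0.396448 - 0.289625)
       = 1.115118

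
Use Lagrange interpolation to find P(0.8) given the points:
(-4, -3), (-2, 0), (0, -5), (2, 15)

Lagrange interpolation formula:
P(x) = Σ yᵢ × Lᵢ(x)
where Lᵢ(x) = Π_{j≠i} (x - xⱼ)/(xᵢ - xⱼ)

L_0(0.8) = (0.8 - (-2))/(-4 - (-2)) × (0.8 - 0)/(-4 - 0) × (0.8 - 2)/(-4 - 2) = 0.056000
L_1(0.8) = (0.8 - (-4))/(-2 - (-4)) × (0.8 - 0)/(-2 - 0) × (0.8 - 2)/(-2 - 2) = -0.288000
L_2(0.8) = (0.8 - (-4))/(0 - (-4)) × (0.8 - (-2))/(0 - (-2)) × (0.8 - 2)/(0 - 2) = 1.008000
L_3(0.8) = (0.8 - (-4))/(2 - (-4)) × (0.8 - (-2))/(2 - (-2)) × (0.8 - 0)/(2 - 0) = 0.224000

P(0.8) = (-3)×L_0(0.8) + 0×L_1(0.8) + (-5)×L_2(0.8) + 15×L_3(0.8)
P(0.8) = -1.848000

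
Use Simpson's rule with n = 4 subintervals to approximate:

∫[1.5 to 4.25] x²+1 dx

f(x) = x²+1
a = 1.5, b = 4.25, n = 4
h = (b - a)/n = 0.687500

Simpson's rule: (h/3)[f(x₀) + 4f(x₁) + 2f(x₂) + ... + f(xₙ)]

x_0 = 1.5000, f(x_0) = 3.250000, coefficient = 1
x_1 = 2.1875, f(x_1) = 5.785156, coefficient = 4
x_2 = 2.8750, f(x_2) = 9.265625, coefficient = 2
x_3 = 3.5625, f(x_3) = 13.691406, coefficient = 4
x_4 = 4.2500, f(x_4) = 19.062500, coefficient = 1

I ≈ (0.687500/3) × 118.750000 = 27.213542
Exact value: 27.213542
Error: 0.000000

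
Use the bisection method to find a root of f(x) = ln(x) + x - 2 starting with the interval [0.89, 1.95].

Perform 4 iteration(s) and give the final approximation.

f(x) = ln(x) + x - 2
Initial interval: [0.89, 1.95]

Iteration 1:
  c_1 = (0.890000 + 1.950000)/2 = 1.420000
  f(c_1) = f(1.420000) = -0.229343
  f(a) × f(c) ≥ 0, new interval: [1.420000, 1.950000]
Iteration 2:
  c_2 = (1.420000 + 1.950000)/2 = 1.685000
  f(c_2) = f(1.685000) = 0.206766
  f(a) × f(c) < 0, new interval: [1.420000, 1.685000]
Iteration 3:
  c_3 = (1.420000 + 1.685000)/2 = 1.552500
  f(c_3) = f(1.552500) = -0.007633
  f(a) × f(c) ≥ 0, new interval: [1.552500, 1.685000]
Iteration 4:
  c_4 = (1.552500 + 1.685000)/2 = 1.618750
  f(c_4) = f(1.618750) = 0.100404
  f(a) × f(c) < 0, new interval: [1.552500, 1.618750]

After 4 iteration(s), the approximation is c_4 = 1.618750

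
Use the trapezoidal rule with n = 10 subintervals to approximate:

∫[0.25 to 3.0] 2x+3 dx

f(x) = 2x+3
a = 0.25, b = 3.0, n = 10
h = (b - a)/n = 0.275000

Trapezoidal rule: (h/2)[f(x₀) + 2f(x₁) + 2f(x₂) + ... + f(xₙ)]

x_0 = 0.2500, f(x_0) = 3.500000, coefficient = 1
x_1 = 0.5250, f(x_1) = 4.050000, coefficient = 2
x_2 = 0.8000, f(x_2) = 4.600000, coefficient = 2
x_3 = 1.0750, f(x_3) = 5.150000, coefficient = 2
x_4 = 1.3500, f(x_4) = 5.700000, coefficient = 2
x_5 = 1.6250, f(x_5) = 6.250000, coefficient = 2
x_6 = 1.9000, f(x_6) = 6.800000, coefficient = 2
x_7 = 2.1750, f(x_7) = 7.350000, coefficient = 2
x_8 = 2.4500, f(x_8) = 7.900000, coefficient = 2
x_9 = 2.7250, f(x_9) = 8.450000, coefficient = 2
x_10 = 3.0000, f(x_10) = 9.000000, coefficient = 1

I ≈ (0.275000/2) × 125.000000 = 17.187500
Exact value: 17.187500
Error: 0.000000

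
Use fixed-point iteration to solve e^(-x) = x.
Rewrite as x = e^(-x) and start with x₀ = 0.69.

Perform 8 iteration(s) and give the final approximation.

Equation: e^(-x) = x
Fixed-point form: x = e^(-x)
x₀ = 0.69

x_1 = g(0.690000) = 0.501576
x_2 = g(0.501576) = 0.605575
x_3 = g(0.605575) = 0.545760
x_4 = g(0.545760) = 0.579401
x_5 = g(0.579401) = 0.560234
x_6 = g(0.560234) = 0.571076
x_7 = g(0.571076) = 0.564918
x_8 = g(0.564918) = 0.568407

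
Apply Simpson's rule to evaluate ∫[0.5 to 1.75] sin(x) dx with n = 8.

f(x) = sin(x)
a = 0.5, b = 1.75, n = 8
h = (b - a)/n = 0.156250

Simpson's rule: (h/3)[f(x₀) + 4f(x₁) + 2f(x₂) + ... + f(xₙ)]

x_0 = 0.5000, f(x_0) = 0.479426, coefficient = 1
x_1 = 0.6562, f(x_1) = 0.610150, coefficient = 4
x_2 = 0.8125, f(x_2) = 0.726009, coefficient = 2
x_3 = 0.9688, f(x_3) = 0.824178, coefficient = 4
x_4 = 1.1250, f(x_4) = 0.902268, coefficient = 2
x_5 = 1.2812, f(x_5) = 0.958374, coefficient = 4
x_6 = 1.4375, f(x_6) = 0.991129, coefficient = 2
x_7 = 1.5938, f(x_7) = 0.999737, coefficient = 4
x_8 = 1.7500, f(x_8) = 0.983986, coefficient = 1

I ≈ (0.156250/3) × 20.271977 = 1.055832
Exact value: 1.055829
Error: 0.000004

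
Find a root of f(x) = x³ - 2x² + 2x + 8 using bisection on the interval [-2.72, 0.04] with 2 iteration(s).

f(x) = x³ - 2x² + 2x + 8
Initial interval: [-2.72, 0.04]

Iteration 1:
  c_1 = (-2.720000 + 0.040000)/2 = -1.340000
  f(c_1) = f(-1.340000) = -0.677304
  f(a) × f(c) ≥ 0, new interval: [-1.340000, 0.040000]
Iteration 2:
  c_2 = (-1.340000 + 0.040000)/2 = -0.650000
  f(c_2) = f(-0.650000) = 5.580375
  f(a) × f(c) < 0, new interval: [-1.340000, -0.650000]

After 2 iteration(s), the approximation is c_2 = -0.650000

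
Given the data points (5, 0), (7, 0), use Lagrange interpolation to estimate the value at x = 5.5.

Lagrange interpolation formula:
P(x) = Σ yᵢ × Lᵢ(x)
where Lᵢ(x) = Π_{j≠i} (x - xⱼ)/(xᵢ - xⱼ)

L_0(5.5) = (5.5 - 7)/(5 - 7) = 0.750000
L_1(5.5) = (5.5 - 5)/(7 - 5) = 0.250000

P(5.5) = 0×L_0(5.5) + 0×L_1(5.5)
P(5.5) = 0.000000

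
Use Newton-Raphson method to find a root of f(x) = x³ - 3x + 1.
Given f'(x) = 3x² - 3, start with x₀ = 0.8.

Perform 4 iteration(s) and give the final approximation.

f(x) = x³ - 3x + 1
f'(x) = 3x² - 3
x₀ = 0.8

Newton-Raphson formula: x_{n+1} = x_n - f(x_n)/f'(x_n)

Iteration 1:
  f(0.800000) = -0.888000
  f'(0.800000) = -1.080000
  x_1 = 0.800000 - (-0.888000)/(-1.080000) = -0.022222
Iteration 2:
  f(-0.022222) = 1.066656
  f'(-0.022222) = -2.998519
  x_2 = -0.022222 - 1.066656/(-2.998519) = 0.333505
Iteration 3:
  f(0.333505) = 0.036578
  f'(0.333505) = -2.666323
  x_3 = 0.333505 - 0.036578/(-2.666323) = 0.347224
Iteration 4:
  f(0.347224) = 0.000191
  f'(0.347224) = -2.638306
  x_4 = 0.347224 - 0.000191/(-2.638306) = 0.347296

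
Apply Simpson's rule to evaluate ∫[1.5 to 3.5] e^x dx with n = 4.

f(x) = e^x
a = 1.5, b = 3.5, n = 4
h = (b - a)/n = 0.500000

Simpson's rule: (h/3)[f(x₀) + 4f(x₁) + 2f(x₂) + ... + f(xₙ)]

x_0 = 1.5000, f(x_0) = 4.481689, coefficient = 1
x_1 = 2.0000, f(x_1) = 7.389056, coefficient = 4
x_2 = 2.5000, f(x_2) = 12.182494, coefficient = 2
x_3 = 3.0000, f(x_3) = 20.085537, coefficient = 4
x_4 = 3.5000, f(x_4) = 33.115452, coefficient = 1

I ≈ (0.500000/3) × 171.860501 = 28.643417
Exact value: 28.633763
Error: 0.009654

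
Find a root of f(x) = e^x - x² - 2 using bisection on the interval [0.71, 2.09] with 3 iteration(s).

f(x) = e^x - x² - 2
Initial interval: [0.71, 2.09]

Iteration 1:
  c_1 = (0.710000 + 2.090000)/2 = 1.400000
  f(c_1) = f(1.400000) = 0.095200
  f(a) × f(c) < 0, new interval: [0.710000, 1.400000]
Iteration 2:
  c_2 = (0.710000 + 1.400000)/2 = 1.055000
  f(c_2) = f(1.055000) = -0.241050
  f(a) × f(c) ≥ 0, new interval: [1.055000, 1.400000]
Iteration 3:
  c_3 = (1.055000 + 1.400000)/2 = 1.227500
  f(c_3) = f(1.227500) = -0.094069
  f(a) × f(c) ≥ 0, new interval: [1.227500, 1.400000]

After 3 iteration(s), the approximation is c_3 = 1.227500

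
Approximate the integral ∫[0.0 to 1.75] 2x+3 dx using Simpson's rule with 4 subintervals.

f(x) = 2x+3
a = 0.0, b = 1.75, n = 4
h = (b - a)/n = 0.437500

Simpson's rule: (h/3)[f(x₀) + 4f(x₁) + 2f(x₂) + ... + f(xₙ)]

x_0 = 0.0000, f(x_0) = 3.000000, coefficient = 1
x_1 = 0.4375, f(x_1) = 3.875000, coefficient = 4
x_2 = 0.8750, f(x_2) = 4.750000, coefficient = 2
x_3 = 1.3125, f(x_3) = 5.625000, coefficient = 4
x_4 = 1.7500, f(x_4) = 6.500000, coefficient = 1

I ≈ (0.437500/3) × 57.000000 = 8.312500
Exact value: 8.312500
Error: 0.000000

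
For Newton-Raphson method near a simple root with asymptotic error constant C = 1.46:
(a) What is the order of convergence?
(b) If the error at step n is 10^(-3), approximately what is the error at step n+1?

(a) Newton-Raphson has quadratic (order 2) convergence near simple roots.
    This means |e_{n+1}| ≈ C|e_n|².

(b) With |e_n| = 10^(-3) and C = 1.46:
    |e_{n+1}| ≈ 1.46 × (10^(-3))² = 1.46 × 10^(-6)

(a) 2 (quadratic); (b) |e_{n+1}| ≈ 1.460e-06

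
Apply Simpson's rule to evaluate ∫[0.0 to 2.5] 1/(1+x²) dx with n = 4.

f(x) = 1/(1+x²)
a = 0.0, b = 2.5, n = 4
h = (b - a)/n = 0.625000

Simpson's rule: (h/3)[f(x₀) + 4f(x₁) + 2f(x₂) + ... + f(xₙ)]

x_0 = 0.0000, f(x_0) = 1.000000, coefficient = 1
x_1 = 0.6250, f(x_1) = 0.719101, coefficient = 4
x_2 = 1.2500, f(x_2) = 0.390244, coefficient = 2
x_3 = 1.8750, f(x_3) = 0.221453, coefficient = 4
x_4 = 2.5000, f(x_4) = 0.137931, coefficient = 1

I ≈ (0.625000/3) × 5.680636 = 1.183466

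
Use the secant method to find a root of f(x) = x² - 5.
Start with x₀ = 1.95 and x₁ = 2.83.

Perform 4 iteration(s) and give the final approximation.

f(x) = x² - 5
x₀ = 1.95, x₁ = 2.83

Secant formula: x_{n+1} = x_n - f(x_n)(x_n - x_{n-1})/(f(x_n) - f(x_{n-1}))

Iteration 1:
  f(1.950000) = -1.197500
  f(2.830000) = 3.008900
  x_2 = 2.830000 - 3.008900×(2.830000 - 1.950000)/(3.008900 - (-1.197500))
       = 2.200523
Iteration 2:
  f(2.830000) = 3.008900
  f(2.200523) = -0.157698
  x_3 = 2.200523 - (-0.157698)×(2.200523 - 2.830000)/(-0.157698 - 3.008900)
       = 2.231871
Iteration 3:
  f(2.200523) = -0.157698
  f(2.231871) = -0.018750
  x_4 = 2.231871 - (-0.018750)×(2.231871 - 2.200523)/(-0.018750 - (-0.157698))
       = 2.236102
Iteration 4:
  f(2.231871) = -0.018750
  f(2.236102) = 0.000151
  x_5 = 2.236102 - 0.000151×(2.236102 - 2.231871)/(0.000151 - (-0.018750))
       = 2.236068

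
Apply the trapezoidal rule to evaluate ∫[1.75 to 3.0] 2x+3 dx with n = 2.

f(x) = 2x+3
a = 1.75, b = 3.0, n = 2
h = (b - a)/n = 0.625000

Trapezoidal rule: (h/2)[f(x₀) + 2f(x₁) + 2f(x₂) + ... + f(xₙ)]

x_0 = 1.7500, f(x_0) = 6.500000, coefficient = 1
x_1 = 2.3750, f(x_1) = 7.750000, coefficient = 2
x_2 = 3.0000, f(x_2) = 9.000000, coefficient = 1

I ≈ (0.625000/2) × 31.000000 = 9.687500
Exact value: 9.687500
Error: 0.000000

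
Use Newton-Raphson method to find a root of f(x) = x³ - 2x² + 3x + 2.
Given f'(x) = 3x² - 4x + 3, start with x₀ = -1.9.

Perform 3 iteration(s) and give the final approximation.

f(x) = x³ - 2x² + 3x + 2
f'(x) = 3x² - 4x + 3
x₀ = -1.9

Newton-Raphson formula: x_{n+1} = x_n - f(x_n)/f'(x_n)

Iteration 1:
  f(-1.900000) = -17.779000
  f'(-1.900000) = 21.430000
  x_1 = -1.900000 - (-17.779000)/21.430000 = -1.070369
Iteration 2:
  f(-1.070369) = -4.728794
  f'(-1.070369) = 10.718542
  x_2 = -1.070369 - (-4.728794)/10.718542 = -0.629190
Iteration 3:
  f(-0.629190) = -0.928413
  f'(-0.629190) = 6.704399
  x_3 = -0.629190 - (-0.928413)/6.704399 = -0.490712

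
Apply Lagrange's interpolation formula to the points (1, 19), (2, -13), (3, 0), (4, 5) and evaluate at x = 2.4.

Lagrange interpolation formula:
P(x) = Σ yᵢ × Lᵢ(x)
where Lᵢ(x) = Π_{j≠i} (x - xⱼ)/(xᵢ - xⱼ)

L_0(2.4) = (2.4 - 2)/(1 - 2) × (2.4 - 3)/(1 - 3) × (2.4 - 4)/(1 - 4) = -0.064000
L_1(2.4) = (2.4 - 1)/(2 - 1) × (2.4 - 3)/(2 - 3) × (2.4 - 4)/(2 - 4) = 0.672000
L_2(2.4) = (2.4 - 1)/(3 - 1) × (2.4 - 2)/(3 - 2) × (2.4 - 4)/(3 - 4) = 0.448000
L_3(2.4) = (2.4 - 1)/(4 - 1) × (2.4 - 2)/(4 - 2) × (2.4 - 3)/(4 - 3) = -0.056000

P(2.4) = 19×L_0(2.4) + (-13)×L_1(2.4) + 0×L_2(2.4) + 5×L_3(2.4)
P(2.4) = -10.232000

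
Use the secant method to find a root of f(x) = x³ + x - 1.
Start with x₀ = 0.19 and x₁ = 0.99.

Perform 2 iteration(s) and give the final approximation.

f(x) = x³ + x - 1
x₀ = 0.19, x₁ = 0.99

Secant formula: x_{n+1} = x_n - f(x_n)(x_n - x_{n-1})/(f(x_n) - f(x_{n-1}))

Iteration 1:
  f(0.190000) = -0.803141
  f(0.990000) = 0.960299
  x_2 = 0.990000 - 0.960299×(0.990000 - 0.190000)/(0.960299 - (-0.803141))
       = 0.554352
Iteration 2:
  f(0.990000) = 0.960299
  f(0.554352) = -0.275292
  x_3 = 0.554352 - (-0.275292)×(0.554352 - 0.990000)/(-0.275292 - 0.960299)
       = 0.651415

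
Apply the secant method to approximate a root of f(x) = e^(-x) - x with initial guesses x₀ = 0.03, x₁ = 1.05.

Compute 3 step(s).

f(x) = e^(-x) - x
x₀ = 0.03, x₁ = 1.05

Secant formula: x_{n+1} = x_n - f(x_n)(x_n - x_{n-1})/(f(x_n) - f(x_{n-1}))

Iteration 1:
  f(0.030000) = 0.940446
  f(1.050000) = -0.700062
  x_2 = 1.050000 - (-0.700062)×(1.050000 - 0.030000)/(-0.700062 - 0.940446)
       = 0.614730
Iteration 2:
  f(1.050000) = -0.700062
  f(0.614730) = -0.073943
  x_3 = 0.614730 - (-0.073943)×(0.614730 - 1.050000)/(-0.073943 - (-0.700062))
       = 0.563326
Iteration 3:
  f(0.614730) = -0.073943
  f(0.563326) = 0.005987
  x_4 = 0.563326 - 0.005987×(0.563326 - 0.614730)/(0.005987 - (-0.073943))
       = 0.567176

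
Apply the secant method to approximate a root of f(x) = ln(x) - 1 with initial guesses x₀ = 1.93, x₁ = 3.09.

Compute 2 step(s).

f(x) = ln(x) - 1
x₀ = 1.93, x₁ = 3.09

Secant formula: x_{n+1} = x_n - f(x_n)(x_n - x_{n-1})/(f(x_n) - f(x_{n-1}))

Iteration 1:
  f(1.930000) = -0.342480
  f(3.090000) = 0.128171
  x_2 = 3.090000 - 0.128171×(3.090000 - 1.930000)/(0.128171 - (-0.342480))
       = 2.774100
Iteration 2:
  f(3.090000) = 0.128171
  f(2.774100) = 0.020327
  x_3 = 2.774100 - 0.020327×(2.774100 - 3.090000)/(0.020327 - 0.128171)
       = 2.714560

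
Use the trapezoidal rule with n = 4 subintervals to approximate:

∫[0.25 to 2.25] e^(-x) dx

f(x) = e^(-x)
a = 0.25, b = 2.25, n = 4
h = (b - a)/n = 0.500000

Trapezoidal rule: (h/2)[f(x₀) + 2f(x₁) + 2f(x₂) + ... + f(xₙ)]

x_0 = 0.2500, f(x_0) = 0.778801, coefficient = 1
x_1 = 0.7500, f(x_1) = 0.472367, coefficient = 2
x_2 = 1.2500, f(x_2) = 0.286505, coefficient = 2
x_3 = 1.7500, f(x_3) = 0.173774, coefficient = 2
x_4 = 2.2500, f(x_4) = 0.105399, coefficient = 1

I ≈ (0.500000/2) × 2.749491 = 0.687373
Exact value: 0.673402
Error: 0.013971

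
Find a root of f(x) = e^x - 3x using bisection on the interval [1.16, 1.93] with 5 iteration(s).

f(x) = e^x - 3x
Initial interval: [1.16, 1.93]

Iteration 1:
  c_1 = (1.160000 + 1.930000)/2 = 1.545000
  f(c_1) = f(1.545000) = 0.052972
  f(a) × f(c) < 0, new interval: [1.160000, 1.545000]
Iteration 2:
  c_2 = (1.160000 + 1.545000)/2 = 1.352500
  f(c_2) = f(1.352500) = -0.190419
  f(a) × f(c) ≥ 0, new interval: [1.352500, 1.545000]
Iteration 3:
  c_3 = (1.352500 + 1.545000)/2 = 1.448750
  f(c_3) = f(1.448750) = -0.088461
  f(a) × f(c) ≥ 0, new interval: [1.448750, 1.545000]
Iteration 4:
  c_4 = (1.448750 + 1.545000)/2 = 1.496875
  f(c_4) = f(1.496875) = -0.022919
  f(a) × f(c) ≥ 0, new interval: [1.496875, 1.545000]
Iteration 5:
  c_5 = (1.496875 + 1.545000)/2 = 1.520938
  f(c_5) = f(1.520938) = 0.013701
  f(a) × f(c) < 0, new interval: [1.496875, 1.520938]

After 5 iteration(s), the approximation is c_5 = 1.520938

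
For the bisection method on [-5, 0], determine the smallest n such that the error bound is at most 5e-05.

We need (b-a)/2^n ≤ 5e-05
(0 - (-5))/2^n ≤ 5e-05
5/2^n ≤ 5e-05
2^n ≥ 100000
n ≥ log₂(100000) = 16.61
n ≥ 17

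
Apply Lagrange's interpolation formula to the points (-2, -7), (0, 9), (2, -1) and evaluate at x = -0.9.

Lagrange interpolation formula:
P(x) = Σ yᵢ × Lᵢ(x)
where Lᵢ(x) = Π_{j≠i} (x - xⱼ)/(xᵢ - xⱼ)

L_0(-0.9) = (-0.9 - 0)/(-2 - 0) × (-0.9 - 2)/(-2 - 2) = 0.326250
L_1(-0.9) = (-0.9 - (-2))/(0 - (-2)) × (-0.9 - 2)/(0 - 2) = 0.797500
L_2(-0.9) = (-0.9 - (-2))/(2 - (-2)) × (-0.9 - 0)/(2 - 0) = -0.123750

P(-0.9) = (-7)×L_0(-0.9) + 9×L_1(-0.9) + (-1)×L_2(-0.9)
P(-0.9) = 5.017500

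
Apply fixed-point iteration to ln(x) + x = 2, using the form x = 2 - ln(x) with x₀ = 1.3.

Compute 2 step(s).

Equation: ln(x) + x = 2
Fixed-point form: x = 2 - ln(x)
x₀ = 1.3

x_1 = g(1.300000) = 1.737636
x_2 = g(1.737636) = 1.447475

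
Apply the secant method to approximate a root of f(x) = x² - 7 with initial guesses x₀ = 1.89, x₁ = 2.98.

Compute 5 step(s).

f(x) = x² - 7
x₀ = 1.89, x₁ = 2.98

Secant formula: x_{n+1} = x_n - f(x_n)(x_n - x_{n-1})/(f(x_n) - f(x_{n-1}))

Iteration 1:
  f(1.890000) = -3.427900
  f(2.980000) = 1.880400
  x_2 = 2.980000 - 1.880400×(2.980000 - 1.890000)/(1.880400 - (-3.427900))
       = 2.593881
Iteration 2:
  f(2.980000) = 1.880400
  f(2.593881) = -0.271782
  x_3 = 2.593881 - (-0.271782)×(2.593881 - 2.980000)/(-0.271782 - 1.880400)
       = 2.642641
Iteration 3:
  f(2.593881) = -0.271782
  f(2.642641) = -0.016450
  x_4 = 2.642641 - (-0.016450)×(2.642641 - 2.593881)/(-0.016450 - (-0.271782))
       = 2.645782
Iteration 4:
  f(2.642641) = -0.016450
  f(2.645782) = 0.000163
  x_5 = 2.645782 - 0.000163×(2.645782 - 2.642641)/(0.000163 - (-0.016450))
       = 2.645751
Iteration 5:
  f(2.645782) = 0.000163
  f(2.645751) = 0.000000
  x_6 = 2.645751 - 0.000000×(2.645751 - 2.645782)/(0.000000 - 0.000163)
       = 2.645751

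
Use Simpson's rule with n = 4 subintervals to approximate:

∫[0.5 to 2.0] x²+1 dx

f(x) = x²+1
a = 0.5, b = 2.0, n = 4
h = (b - a)/n = 0.375000

Simpson's rule: (h/3)[f(x₀) + 4f(x₁) + 2f(x₂) + ... + f(xₙ)]

x_0 = 0.5000, f(x_0) = 1.250000, coefficient = 1
x_1 = 0.8750, f(x_1) = 1.765625, coefficient = 4
x_2 = 1.2500, f(x_2) = 2.562500, coefficient = 2
x_3 = 1.6250, f(x_3) = 3.640625, coefficient = 4
x_4 = 2.0000, f(x_4) = 5.000000, coefficient = 1

I ≈ (0.375000/3) × 33.000000 = 4.125000
Exact value: 4.125000
Error: 0.000000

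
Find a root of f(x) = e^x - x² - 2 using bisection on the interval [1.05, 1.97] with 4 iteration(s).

f(x) = e^x - x² - 2
Initial interval: [1.05, 1.97]

Iteration 1:
  c_1 = (1.050000 + 1.970000)/2 = 1.510000
  f(c_1) = f(1.510000) = 0.246631
  f(a) × f(c) < 0, new interval: [1.050000, 1.510000]
Iteration 2:
  c_2 = (1.050000 + 1.510000)/2 = 1.280000
  f(c_2) = f(1.280000) = -0.041760
  f(a) × f(c) ≥ 0, new interval: [1.280000, 1.510000]
Iteration 3:
  c_3 = (1.280000 + 1.510000)/2 = 1.395000
  f(c_3) = f(1.395000) = 0.088950
  f(a) × f(c) < 0, new interval: [1.280000, 1.395000]
Iteration 4:
  c_4 = (1.280000 + 1.395000)/2 = 1.337500
  f(c_4) = f(1.337500) = 0.020602
  f(a) × f(c) < 0, new interval: [1.280000, 1.337500]

After 4 iteration(s), the approximation is c_4 = 1.337500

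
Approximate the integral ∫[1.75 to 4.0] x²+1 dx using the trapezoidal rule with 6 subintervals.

f(x) = x²+1
a = 1.75, b = 4.0, n = 6
h = (b - a)/n = 0.375000

Trapezoidal rule: (h/2)[f(x₀) + 2f(x₁) + 2f(x₂) + ... + f(xₙ)]

x_0 = 1.7500, f(x_0) = 4.062500, coefficient = 1
x_1 = 2.1250, f(x_1) = 5.515625, coefficient = 2
x_2 = 2.5000, f(x_2) = 7.250000, coefficient = 2
x_3 = 2.8750, f(x_3) = 9.265625, coefficient = 2
x_4 = 3.2500, f(x_4) = 11.562500, coefficient = 2
x_5 = 3.6250, f(x_5) = 14.140625, coefficient = 2
x_6 = 4.0000, f(x_6) = 17.000000, coefficient = 1

I ≈ (0.375000/2) × 116.531250 = 21.849609
Exact value: 21.796875
Error: 0.052734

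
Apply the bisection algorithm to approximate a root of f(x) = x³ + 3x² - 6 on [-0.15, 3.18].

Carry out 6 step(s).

f(x) = x³ + 3x² - 6
Initial interval: [-0.15, 3.18]

Iteration 1:
  c_1 = (-0.150000 + 3.180000)/2 = 1.515000
  f(c_1) = f(1.515000) = 4.362941
  f(a) × f(c) < 0, new interval: [-0.150000, 1.515000]
Iteration 2:
  c_2 = (-0.150000 + 1.515000)/2 = 0.682500
  f(c_2) = f(0.682500) = -4.284668
  f(a) × f(c) ≥ 0, new interval: [0.682500, 1.515000]
Iteration 3:
  c_3 = (0.682500 + 1.515000)/2 = 1.098750
  f(c_3) = f(1.098750) = -1.051778
  f(a) × f(c) ≥ 0, new interval: [1.098750, 1.515000]
Iteration 4:
  c_4 = (1.098750 + 1.515000)/2 = 1.306875
  f(c_4) = f(1.306875) = 1.355808
  f(a) × f(c) < 0, new interval: [1.098750, 1.306875]
Iteration 5:
  c_5 = (1.098750 + 1.306875)/2 = 1.202813
  f(c_5) = f(1.202813) = 0.080452
  f(a) × f(c) < 0, new interval: [1.098750, 1.202813]
Iteration 6:
  c_6 = (1.098750 + 1.202813)/2 = 1.150781
  f(c_6) = f(1.150781) = -0.503131
  f(a) × f(c) ≥ 0, new interval: [1.150781, 1.202813]

After 6 iteration(s), the approximation is c_6 = 1.150781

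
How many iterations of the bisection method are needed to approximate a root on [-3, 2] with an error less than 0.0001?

We need (b-a)/2^n ≤ 0.0001
(2 - (-3))/2^n ≤ 0.0001
5/2^n ≤ 0.0001
2^n ≥ 50000
n ≥ log₂(50000) = 15.61
n ≥ 16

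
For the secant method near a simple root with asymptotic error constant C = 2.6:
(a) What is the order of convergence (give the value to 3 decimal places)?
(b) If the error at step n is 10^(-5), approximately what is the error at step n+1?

(a) Secant method has superlinear convergence with order φ = (1+√5)/2 ≈ 1.618.
    This means |e_{n+1}| ≈ C|e_n|^1.618.

(b) With |e_n| = 10^(-5) and C = 2.6:
    |e_{n+1}| ≈ 2.6 × (10^(-5))^1.618 = 2.6 × 10^(-8.09)

(a) ≈ 1.618 (golden ratio); (b) |e_{n+1}| ≈ 2.113e-08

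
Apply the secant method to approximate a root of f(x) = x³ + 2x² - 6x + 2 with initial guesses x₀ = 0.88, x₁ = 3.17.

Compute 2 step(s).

f(x) = x³ + 2x² - 6x + 2
x₀ = 0.88, x₁ = 3.17

Secant formula: x_{n+1} = x_n - f(x_n)(x_n - x_{n-1})/(f(x_n) - f(x_{n-1}))

Iteration 1:
  f(0.880000) = -1.049728
  f(3.170000) = 34.932813
  x_2 = 3.170000 - 34.932813×(3.170000 - 0.880000)/(34.932813 - (-1.049728))
       = 0.946807
Iteration 2:
  f(3.170000) = 34.932813
  f(0.946807) = -1.039196
  x_3 = 0.946807 - (-1.039196)×(0.946807 - 3.170000)/(-1.039196 - 34.932813)
       = 1.011033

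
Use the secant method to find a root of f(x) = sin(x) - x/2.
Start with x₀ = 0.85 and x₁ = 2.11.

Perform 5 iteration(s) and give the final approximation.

f(x) = sin(x) - x/2
x₀ = 0.85, x₁ = 2.11

Secant formula: x_{n+1} = x_n - f(x_n)(x_n - x_{n-1})/(f(x_n) - f(x_{n-1}))

Iteration 1:
  f(0.850000) = 0.326280
  f(2.110000) = -0.196882
  x_2 = 2.110000 - (-0.196882)×(2.110000 - 0.850000)/(-0.196882 - 0.326280)
       = 1.635823
Iteration 2:
  f(2.110000) = -0.196882
  f(1.635823) = 0.179975
  x_3 = 1.635823 - 0.179975×(1.635823 - 2.110000)/(0.179975 - (-0.196882))
       = 1.862275
Iteration 3:
  f(1.635823) = 0.179975
  f(1.862275) = 0.026683
  x_4 = 1.862275 - 0.026683×(1.862275 - 1.635823)/(0.026683 - 0.179975)
       = 1.901692
Iteration 4:
  f(1.862275) = 0.026683
  f(1.901692) = -0.005094
  x_5 = 1.901692 - (-0.005094)×(1.901692 - 1.862275)/(-0.005094 - 0.026683)
       = 1.895373
Iteration 5:
  f(1.901692) = -0.005094
  f(1.895373) = 0.000099
  x_6 = 1.895373 - 0.000099×(1.895373 - 1.901692)/(0.000099 - (-0.005094))
       = 1.895494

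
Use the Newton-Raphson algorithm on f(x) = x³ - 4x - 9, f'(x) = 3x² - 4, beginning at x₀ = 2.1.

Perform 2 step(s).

f(x) = x³ - 4x - 9
f'(x) = 3x² - 4
x₀ = 2.1

Newton-Raphson formula: x_{n+1} = x_n - f(x_n)/f'(x_n)

Iteration 1:
  f(2.100000) = -8.139000
  f'(2.100000) = 9.230000
  x_1 = 2.100000 - (-8.139000)/9.230000 = 2.981798
Iteration 2:
  f(2.981798) = 5.584341
  f'(2.981798) = 22.673367
  x_2 = 2.981798 - 5.584341/22.673367 = 2.735503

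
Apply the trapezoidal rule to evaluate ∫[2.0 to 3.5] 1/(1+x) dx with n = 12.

f(x) = 1/(1+x)
a = 2.0, b = 3.5, n = 12
h = (b - a)/n = 0.125000

Trapezoidal rule: (h/2)[f(x₀) + 2f(x₁) + 2f(x₂) + ... + f(xₙ)]

x_0 = 2.0000, f(x_0) = 0.333333, coefficient = 1
x_1 = 2.1250, f(x_1) = 0.320000, coefficient = 2
x_2 = 2.2500, f(x_2) = 0.307692, coefficient = 2
x_3 = 2.3750, f(x_3) = 0.296296, coefficient = 2
x_4 = 2.5000, f(x_4) = 0.285714, coefficient = 2
x_5 = 2.6250, f(x_5) = 0.275862, coefficient = 2
x_6 = 2.7500, f(x_6) = 0.266667, coefficient = 2
x_7 = 2.8750, f(x_7) = 0.258065, coefficient = 2
x_8 = 3.0000, f(x_8) = 0.250000, coefficient = 2
x_9 = 3.1250, f(x_9) = 0.242424, coefficient = 2
x_10 = 3.2500, f(x_10) = 0.235294, coefficient = 2
x_11 = 3.3750, f(x_11) = 0.228571, coefficient = 2
x_12 = 3.5000, f(x_12) = 0.222222, coefficient = 1

I ≈ (0.125000/2) × 6.488727 = 0.405545
Exact value: 0.405465
Error: 0.000080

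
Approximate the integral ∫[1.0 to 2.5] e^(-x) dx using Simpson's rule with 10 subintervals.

f(x) = e^(-x)
a = 1.0, b = 2.5, n = 10
h = (b - a)/n = 0.150000

Simpson's rule: (h/3)[f(x₀) + 4f(x₁) + 2f(x₂) + ... + f(xₙ)]

x_0 = 1.0000, f(x_0) = 0.367879, coefficient = 1
x_1 = 1.1500, f(x_1) = 0.316637, coefficient = 4
x_2 = 1.3000, f(x_2) = 0.272532, coefficient = 2
x_3 = 1.4500, f(x_3) = 0.234570, coefficient = 4
x_4 = 1.6000, f(x_4) = 0.201897, coefficient = 2
x_5 = 1.7500, f(x_5) = 0.173774, coefficient = 4
x_6 = 1.9000, f(x_6) = 0.149569, coefficient = 2
x_7 = 2.0500, f(x_7) = 0.128735, coefficient = 4
x_8 = 2.2000, f(x_8) = 0.110803, coefficient = 2
x_9 = 2.3500, f(x_9) = 0.095369, coefficient = 4
x_10 = 2.5000, f(x_10) = 0.082085, coefficient = 1

I ≈ (0.150000/3) × 5.715905 = 0.285795
Exact value: 0.285794
Error: 0.000001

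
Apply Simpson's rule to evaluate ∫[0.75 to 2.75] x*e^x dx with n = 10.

f(x) = x*e^x
a = 0.75, b = 2.75, n = 10
h = (b - a)/n = 0.200000

Simpson's rule: (h/3)[f(x₀) + 4f(x₁) + 2f(x₂) + ... + f(xₙ)]

x_0 = 0.7500, f(x_0) = 1.587750, coefficient = 1
x_1 = 0.9500, f(x_1) = 2.456424, coefficient = 4
x_2 = 1.1500, f(x_2) = 3.631922, coefficient = 2
x_3 = 1.3500, f(x_3) = 5.207524, coefficient = 4
x_4 = 1.5500, f(x_4) = 7.302779, coefficient = 2
x_5 = 1.7500, f(x_5) = 10.070555, coefficient = 4
x_6 = 1.9500, f(x_6) = 13.705941, coefficient = 2
x_7 = 2.1500, f(x_7) = 18.457446, coefficient = 4
x_8 = 2.3500, f(x_8) = 24.641089, coefficient = 2
x_9 = 2.5500, f(x_9) = 32.658115, coefficient = 4
x_10 = 2.7500, f(x_10) = 43.017238, coefficient = 1

I ≈ (0.200000/3) × 418.568702 = 27.904580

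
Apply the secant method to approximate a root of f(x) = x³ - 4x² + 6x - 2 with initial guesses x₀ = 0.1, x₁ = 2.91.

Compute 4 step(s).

f(x) = x³ - 4x² + 6x - 2
x₀ = 0.1, x₁ = 2.91

Secant formula: x_{n+1} = x_n - f(x_n)(x_n - x_{n-1})/(f(x_n) - f(x_{n-1}))

Iteration 1:
  f(0.100000) = -1.439000
  f(2.910000) = 6.229771
  x_2 = 2.910000 - 6.229771×(2.910000 - 0.100000)/(6.229771 - (-1.439000))
       = 0.627280
Iteration 2:
  f(2.910000) = 6.229771
  f(0.627280) = 0.436582
  x_3 = 0.627280 - 0.436582×(0.627280 - 2.910000)/(0.436582 - 6.229771)
       = 0.455252
Iteration 3:
  f(0.627280) = 0.436582
  f(0.455252) = -0.003154
  x_4 = 0.455252 - (-0.003154)×(0.455252 - 0.627280)/(-0.003154 - 0.436582)
       = 0.456485
Iteration 4:
  f(0.455252) = -0.003154
  f(0.456485) = 0.000519
  x_5 = 0.456485 - 0.000519×(0.456485 - 0.455252)/(0.000519 - (-0.003154))
       = 0.456311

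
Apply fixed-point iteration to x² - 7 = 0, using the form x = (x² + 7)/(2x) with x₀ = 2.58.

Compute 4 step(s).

Equation: x² - 7 = 0
Fixed-point form: x = (x² + 7)/(2x)
x₀ = 2.58

x_1 = g(2.580000) = 2.646589
x_2 = g(2.646589) = 2.645751
x_3 = g(2.645751) = 2.645751
x_4 = g(2.645751) = 2.645751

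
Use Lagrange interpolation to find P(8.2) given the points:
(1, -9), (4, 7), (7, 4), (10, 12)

Lagrange interpolation formula:
P(x) = Σ yᵢ × Lᵢ(x)
where Lᵢ(x) = Π_{j≠i} (x - xⱼ)/(xᵢ - xⱼ)

L_0(8.2) = (8.2 - 4)/(1 - 4) × (8.2 - 7)/(1 - 7) × (8.2 - 10)/(1 - 10) = 0.056000
L_1(8.2) = (8.2 - 1)/(4 - 1) × (8.2 - 7)/(4 - 7) × (8.2 - 10)/(4 - 10) = -0.288000
L_2(8.2) = (8.2 - 1)/(7 - 1) × (8.2 - 4)/(7 - 4) × (8.2 - 10)/(7 - 10) = 1.008000
L_3(8.2) = (8.2 - 1)/(10 - 1) × (8.2 - 4)/(10 - 4) × (8.2 - 7)/(10 - 7) = 0.224000

P(8.2) = (-9)×L_0(8.2) + 7×L_1(8.2) + 4×L_2(8.2) + 12×L_3(8.2)
P(8.2) = 4.200000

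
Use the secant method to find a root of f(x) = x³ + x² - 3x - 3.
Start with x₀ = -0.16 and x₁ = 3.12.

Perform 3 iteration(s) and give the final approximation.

f(x) = x³ + x² - 3x - 3
x₀ = -0.16, x₁ = 3.12

Secant formula: x_{n+1} = x_n - f(x_n)(x_n - x_{n-1})/(f(x_n) - f(x_{n-1}))

Iteration 1:
  f(-0.160000) = -2.498496
  f(3.120000) = 27.745728
  x_2 = 3.120000 - 27.745728×(3.120000 - (-0.160000))/(27.745728 - (-2.498496))
       = 0.110963
Iteration 2:
  f(3.120000) = 27.745728
  f(0.110963) = -3.319210
  x_3 = 0.110963 - (-3.319210)×(0.110963 - 3.120000)/(-3.319210 - 27.745728)
       = 0.432471
Iteration 3:
  f(0.110963) = -3.319210
  f(0.432471) = -4.029496
  x_4 = 0.432471 - (-4.029496)×(0.432471 - 0.110963)/(-4.029496 - (-3.319210))
       = -1.391463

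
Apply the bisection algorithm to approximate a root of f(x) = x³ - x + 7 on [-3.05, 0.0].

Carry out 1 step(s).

f(x) = x³ - x + 7
Initial interval: [-3.05, 0.0]

Iteration 1:
  c_1 = (-3.050000 + 0.000000)/2 = -1.525000
  f(c_1) = f(-1.525000) = 4.978422
  f(a) × f(c) < 0, new interval: [-3.050000, -1.525000]

After 1 iteration(s), the approximation is c_1 = -1.525000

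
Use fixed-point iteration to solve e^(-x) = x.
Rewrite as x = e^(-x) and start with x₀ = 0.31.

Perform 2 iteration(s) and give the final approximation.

Equation: e^(-x) = x
Fixed-point form: x = e^(-x)
x₀ = 0.31

x_1 = g(0.310000) = 0.733447
x_2 = g(0.733447) = 0.480251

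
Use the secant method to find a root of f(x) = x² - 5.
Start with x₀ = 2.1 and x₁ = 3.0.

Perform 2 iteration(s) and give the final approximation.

f(x) = x² - 5
x₀ = 2.1, x₁ = 3.0

Secant formula: x_{n+1} = x_n - f(x_n)(x_n - x_{n-1})/(f(x_n) - f(x_{n-1}))

Iteration 1:
  f(2.100000) = -0.590000
  f(3.000000) = 4.000000
  x_2 = 3.000000 - 4.000000×(3.000000 - 2.100000)/(4.000000 - (-0.590000))
       = 2.215686
Iteration 2:
  f(3.000000) = 4.000000
  f(2.215686) = -0.090734
  x_3 = 2.215686 - (-0.090734)×(2.215686 - 3.000000)/(-0.090734 - 4.000000)
       = 2.233083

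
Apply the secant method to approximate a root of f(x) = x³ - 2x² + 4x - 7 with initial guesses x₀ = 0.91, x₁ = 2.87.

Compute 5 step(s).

f(x) = x³ - 2x² + 4x - 7
x₀ = 0.91, x₁ = 2.87

Secant formula: x_{n+1} = x_n - f(x_n)(x_n - x_{n-1})/(f(x_n) - f(x_{n-1}))

Iteration 1:
  f(0.910000) = -4.262629
  f(2.870000) = 11.646103
  x_2 = 2.870000 - 11.646103×(2.870000 - 0.910000)/(11.646103 - (-4.262629))
       = 1.435168
Iteration 2:
  f(2.870000) = 11.646103
  f(1.435168) = -2.422718
  x_3 = 1.435168 - (-2.422718)×(1.435168 - 2.870000)/(-2.422718 - 11.646103)
       = 1.682253
Iteration 3:
  f(1.435168) = -2.422718
  f(1.682253) = -1.170206
  x_4 = 1.682253 - (-1.170206)×(1.682253 - 1.435168)/(-1.170206 - (-2.422718))
       = 1.913101
Iteration 4:
  f(1.682253) = -1.170206
  f(1.913101) = 0.334358
  x_5 = 1.913101 - 0.334358×(1.913101 - 1.682253)/(0.334358 - (-1.170206))
       = 1.861800
Iteration 5:
  f(1.913101) = 0.334358
  f(1.861800) = -0.031844
  x_6 = 1.861800 - (-0.031844)×(1.861800 - 1.913101)/(-0.031844 - 0.334358)
       = 1.866261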